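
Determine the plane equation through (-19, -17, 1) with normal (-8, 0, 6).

The plane through P with normal n = (a, b, c) satisfies n·(r - P) = 0,
i.e. ax + by + cz = a·x₀ + b·y₀ + c·z₀.
d = (-8)·(-19) + 0·(-17) + 6·1
  = 152 + 0 + 6
  = 158
Equation: -8x + 6z = 158

-8x + 6z = 158


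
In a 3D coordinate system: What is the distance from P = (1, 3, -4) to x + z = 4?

distance = |a·x₀ + b·y₀ + c·z₀ - d| / √(a² + b² + c²)
  = |1·1 + 0·3 + 1·(-4) - 4| / √(1² + 0² + 1²)
  = |1 + 0 - 4 - 4| / √(1 + 0 + 1)
  = |-7| / √2
  = 7 / 1.414
  ≈ 4.95

4.95


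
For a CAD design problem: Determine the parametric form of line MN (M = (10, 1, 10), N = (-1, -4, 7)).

Direction vector d = N - M = (-1 - 10, -4 - 1, 7 - 10) = (-11, -5, -3)
Parametric form r = M + t·d:
x = 10 - 11t, y = 1 - 5t, z = 10 - 3t

x = 10 - 11t, y = 1 - 5t, z = 10 - 3t


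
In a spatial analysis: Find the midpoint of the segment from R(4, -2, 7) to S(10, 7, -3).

M = ((x₁+x₂)/2, (y₁+y₂)/2, (z₁+z₂)/2)
  = ((4 + 10)/2, (-2 + 7)/2, (7 - 3)/2)
  = (14/2, 5/2, 4/2)
  = (7, 2.5, 2)

(7, 2.5, 2)


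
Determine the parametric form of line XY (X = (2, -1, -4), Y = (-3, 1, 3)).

Direction vector d = Y - X = (-3 - 2, 1 + 1, 3 + 4) = (-5, 2, 7)
Parametric form r = X + t·d:
x = 2 - 5t, y = -1 + 2t, z = -4 + 7t

x = 2 - 5t, y = -1 + 2t, z = -4 + 7t


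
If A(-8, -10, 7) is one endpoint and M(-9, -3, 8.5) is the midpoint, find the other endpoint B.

B = 2M - A
  = (2·(-9) - (-8), 2·(-3) - (-10), 2·8.5 - 7)
  = (-18 + 8, -6 + 10, 17 - 7)
  = (-10, 4, 10)

(-10, 4, 10)


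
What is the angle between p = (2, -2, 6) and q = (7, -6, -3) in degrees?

p·q = 2·7 + (-2)·(-6) + 6·(-3) = 14 + 12 - 18 = 8
|p| = √(2² + (-2)² + 6²) = √44 ≈ 6.633
|q| = √(7² + (-6)² + (-3)²) = √94 ≈ 9.695
cos θ = (p·q)/(|p||q|) = 8/(6.633·9.695) ≈ 0.1244
θ = arccos(0.1244) ≈ 82.85°

82.85°


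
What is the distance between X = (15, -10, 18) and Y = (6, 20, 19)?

d = √[(x₂-x₁)² + (y₂-y₁)² + (z₂-z₁)²]
  = √[(-9)² + 30² + 1²]
  = √[81 + 900 + 1]
  = √982
  ≈ 31.34

31.34


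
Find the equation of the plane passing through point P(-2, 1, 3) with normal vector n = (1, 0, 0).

The plane through P with normal n = (a, b, c) satisfies n·(r - P) = 0,
i.e. ax + by + cz = a·x₀ + b·y₀ + c·z₀.
d = 1·(-2) + 0·1 + 0·3
  = -2 + 0 + 0
  = -2
Equation: x = -2

x = -2


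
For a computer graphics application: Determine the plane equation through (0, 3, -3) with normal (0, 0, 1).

The plane through P with normal n = (a, b, c) satisfies n·(r - P) = 0,
i.e. ax + by + cz = a·x₀ + b·y₀ + c·z₀.
d = 0·0 + 0·3 + 1·(-3)
  = 0 + 0 - 3
  = -3
Equation: z = -3

z = -3


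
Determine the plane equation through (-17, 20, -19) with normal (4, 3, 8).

The plane through P with normal n = (a, b, c) satisfies n·(r - P) = 0,
i.e. ax + by + cz = a·x₀ + b·y₀ + c·z₀.
d = 4·(-17) + 3·20 + 8·(-19)
  = -68 + 60 - 152
  = -160
Equation: 4x + 3y + 8z = -160

4x + 3y + 8z = -160


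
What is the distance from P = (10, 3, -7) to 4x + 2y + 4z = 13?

distance = |a·x₀ + b·y₀ + c·z₀ - d| / √(a² + b² + c²)
  = |4·10 + 2·3 + 4·(-7) - 13| / √(4² + 2² + 4²)
  = |40 + 6 - 28 - 13| / √(16 + 4 + 16)
  = |5| / √36
  = 5 / 6
  ≈ 0.8333

0.8333


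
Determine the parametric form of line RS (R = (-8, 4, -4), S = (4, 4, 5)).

Direction vector d = S - R = (4 + 8, 4 - 4, 5 + 4) = (12, 0, 9)
Parametric form r = R + t·d:
x = -8 + 12t, y = 4, z = -4 + 9t

x = -8 + 12t, y = 4, z = -4 + 9t


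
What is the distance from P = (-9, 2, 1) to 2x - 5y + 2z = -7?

distance = |a·x₀ + b·y₀ + c·z₀ - d| / √(a² + b² + c²)
  = |2·(-9) + (-5)·2 + 2·1 - (-7)| / √(2² + (-5)² + 2²)
  = |-18 - 10 + 2 + 7| / √(4 + 25 + 4)
  = |-19| / √33
  = 19 / 5.745
  ≈ 3.307

3.307


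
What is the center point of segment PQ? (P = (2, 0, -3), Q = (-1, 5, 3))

M = ((x₁+x₂)/2, (y₁+y₂)/2, (z₁+z₂)/2)
  = ((2 - 1)/2, (0 + 5)/2, (-3 + 3)/2)
  = (1/2, 5/2, 0/2)
  = (0.5, 2.5, 0)

(0.5, 2.5, 0)


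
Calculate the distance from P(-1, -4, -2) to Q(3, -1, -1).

d = √[(x₂-x₁)² + (y₂-y₁)² + (z₂-z₁)²]
  = √[4² + 3² + 1²]
  = √[16 + 9 + 1]
  = √26
  ≈ 5.099

5.099


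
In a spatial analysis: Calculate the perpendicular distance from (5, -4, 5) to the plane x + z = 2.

distance = |a·x₀ + b·y₀ + c·z₀ - d| / √(a² + b² + c²)
  = |1·5 + 0·(-4) + 1·5 - 2| / √(1² + 0² + 1²)
  = |5 + 0 + 5 - 2| / √(1 + 0 + 1)
  = |8| / √2
  = 8 / 1.414
  ≈ 5.657

5.657


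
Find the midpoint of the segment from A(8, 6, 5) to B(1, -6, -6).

M = ((x₁+x₂)/2, (y₁+y₂)/2, (z₁+z₂)/2)
  = ((8 + 1)/2, (6 - 6)/2, (5 - 6)/2)
  = (9/2, 0/2, -1/2)
  = (4.5, 0, -0.5)

(4.5, 0, -0.5)


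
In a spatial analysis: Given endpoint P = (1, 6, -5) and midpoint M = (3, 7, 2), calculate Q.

Q = 2M - P
  = (2·3 - 1, 2·7 - 6, 2·2 - (-5))
  = (6 - 1, 14 - 6, 4 + 5)
  = (5, 8, 9)

(5, 8, 9)


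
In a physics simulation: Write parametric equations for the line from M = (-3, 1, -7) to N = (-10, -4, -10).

Direction vector d = N - M = (-10 + 3, -4 - 1, -10 + 7) = (-7, -5, -3)
Parametric form r = M + t·d:
x = -3 - 7t, y = 1 - 5t, z = -7 - 3t

x = -3 - 7t, y = 1 - 5t, z = -7 - 3t


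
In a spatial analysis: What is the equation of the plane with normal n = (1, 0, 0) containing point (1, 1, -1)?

The plane through P with normal n = (a, b, c) satisfies n·(r - P) = 0,
i.e. ax + by + cz = a·x₀ + b·y₀ + c·z₀.
d = 1·1 + 0·1 + 0·(-1)
  = 1 + 0 + 0
  = 1
Equation: x = 1

x = 1


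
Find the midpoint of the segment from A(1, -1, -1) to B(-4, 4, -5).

M = ((x₁+x₂)/2, (y₁+y₂)/2, (z₁+z₂)/2)
  = ((1 - 4)/2, (-1 + 4)/2, (-1 - 5)/2)
  = (-3/2, 3/2, -6/2)
  = (-1.5, 1.5, -3)

(-1.5, 1.5, -3)


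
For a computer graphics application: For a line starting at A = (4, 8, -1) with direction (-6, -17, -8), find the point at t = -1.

P(t) = A + t·d
  = (4 + (-6)·(-1), 8 + (-17)·(-1), -1 + (-8)·(-1))
  = (4 + 6, 8 + 17, -1 + 8)
  = (10, 25, 7)

(10, 25, 7)


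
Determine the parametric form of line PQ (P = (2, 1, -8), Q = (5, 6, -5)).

Direction vector d = Q - P = (5 - 2, 6 - 1, -5 + 8) = (3, 5, 3)
Parametric form r = P + t·d:
x = 2 + 3t, y = 1 + 5t, z = -8 + 3t

x = 2 + 3t, y = 1 + 5t, z = -8 + 3t


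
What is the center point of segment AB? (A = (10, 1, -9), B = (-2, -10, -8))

M = ((x₁+x₂)/2, (y₁+y₂)/2, (z₁+z₂)/2)
  = ((10 - 2)/2, (1 - 10)/2, (-9 - 8)/2)
  = (8/2, -9/2, -17/2)
  = (4, -4.5, -8.5)

(4, -4.5, -8.5)


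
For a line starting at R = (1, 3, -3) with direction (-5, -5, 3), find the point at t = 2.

P(t) = R + t·d
  = (1 + (-5)·2, 3 + (-5)·2, -3 + 3·2)
  = (1 - 10, 3 - 10, -3 + 6)
  = (-9, -7, 3)

(-9, -7, 3)


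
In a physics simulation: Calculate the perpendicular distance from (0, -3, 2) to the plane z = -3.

distance = |a·x₀ + b·y₀ + c·z₀ - d| / √(a² + b² + c²)
  = |0·0 + 0·(-3) + 1·2 - (-3)| / √(0² + 0² + 1²)
  = |0 + 0 + 2 + 3| / √(0 + 0 + 1)
  = |5| / √1
  = 5 / 1
  ≈ 5

5


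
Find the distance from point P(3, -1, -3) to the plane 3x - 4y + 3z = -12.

distance = |a·x₀ + b·y₀ + c·z₀ - d| / √(a² + b² + c²)
  = |3·3 + (-4)·(-1) + 3·(-3) - (-12)| / √(3² + (-4)² + 3²)
  = |9 + 4 - 9 + 12| / √(9 + 16 + 9)
  = |16| / √34
  = 16 / 5.831
  ≈ 2.744

2.744


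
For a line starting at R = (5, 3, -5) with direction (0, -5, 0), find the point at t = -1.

P(t) = R + t·d
  = (5 + 0·(-1), 3 + (-5)·(-1), -5 + 0·(-1))
  = (5 + 0, 3 + 5, -5 + 0)
  = (5, 8, -5)

(5, 8, -5)


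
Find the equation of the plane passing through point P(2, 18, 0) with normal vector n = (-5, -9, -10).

The plane through P with normal n = (a, b, c) satisfies n·(r - P) = 0,
i.e. ax + by + cz = a·x₀ + b·y₀ + c·z₀.
d = (-5)·2 + (-9)·18 + (-10)·0
  = -10 - 162 + 0
  = -172
Equation: -5x - 9y - 10z = -172

-5x - 9y - 10z = -172


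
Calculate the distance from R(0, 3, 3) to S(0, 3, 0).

d = √[(x₂-x₁)² + (y₂-y₁)² + (z₂-z₁)²]
  = √[0² + 0² + (-3)²]
  = √[0 + 0 + 9]
  = √9
  ≈ 3

3


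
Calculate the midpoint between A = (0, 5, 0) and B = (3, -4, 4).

M = ((x₁+x₂)/2, (y₁+y₂)/2, (z₁+z₂)/2)
  = ((0 + 3)/2, (5 - 4)/2, (0 + 4)/2)
  = (3/2, 1/2, 4/2)
  = (1.5, 0.5, 2)

(1.5, 0.5, 2)


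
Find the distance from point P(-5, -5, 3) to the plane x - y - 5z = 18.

distance = |a·x₀ + b·y₀ + c·z₀ - d| / √(a² + b² + c²)
  = |1·(-5) + (-1)·(-5) + (-5)·3 - 18| / √(1² + (-1)² + (-5)²)
  = |-5 + 5 - 15 - 18| / √(1 + 1 + 25)
  = |-33| / √27
  = 33 / 5.196
  ≈ 6.351

6.351


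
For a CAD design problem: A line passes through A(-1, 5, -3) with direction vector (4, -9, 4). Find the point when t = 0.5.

P(t) = A + t·d
  = (-1 + 4·0.5, 5 + (-9)·0.5, -3 + 4·0.5)
  = (-1 + 2, 5 - 4.5, -3 + 2)
  = (1, 0.5, -1)

(1, 0.5, -1)


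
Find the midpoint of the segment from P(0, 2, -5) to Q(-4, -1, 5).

M = ((x₁+x₂)/2, (y₁+y₂)/2, (z₁+z₂)/2)
  = ((0 - 4)/2, (2 - 1)/2, (-5 + 5)/2)
  = (-4/2, 1/2, 0/2)
  = (-2, 0.5, 0)

(-2, 0.5, 0)


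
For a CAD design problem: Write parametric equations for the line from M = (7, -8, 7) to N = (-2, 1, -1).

Direction vector d = N - M = (-2 - 7, 1 + 8, -1 - 7) = (-9, 9, -8)
Parametric form r = M + t·d:
x = 7 - 9t, y = -8 + 9t, z = 7 - 8t

x = 7 - 9t, y = -8 + 9t, z = 7 - 8t


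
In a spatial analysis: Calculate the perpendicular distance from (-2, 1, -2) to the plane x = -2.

distance = |a·x₀ + b·y₀ + c·z₀ - d| / √(a² + b² + c²)
  = |1·(-2) + 0·1 + 0·(-2) - (-2)| / √(1² + 0² + 0²)
  = |-2 + 0 + 0 + 2| / √(1 + 0 + 0)
  = |0| / √1
  = 0 / 1
  ≈ 0

0


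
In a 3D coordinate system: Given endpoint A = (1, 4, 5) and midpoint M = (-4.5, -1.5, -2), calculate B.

B = 2M - A
  = (2·(-4.5) - 1, 2·(-1.5) - 4, 2·(-2) - 5)
  = (-9 - 1, -3 - 4, -4 - 5)
  = (-10, -7, -9)

(-10, -7, -9)


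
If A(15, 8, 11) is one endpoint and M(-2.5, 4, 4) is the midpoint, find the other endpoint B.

B = 2M - A
  = (2·(-2.5) - 15, 2·4 - 8, 2·4 - 11)
  = (-5 - 15, 8 - 8, 8 - 11)
  = (-20, 0, -3)

(-20, 0, -3)


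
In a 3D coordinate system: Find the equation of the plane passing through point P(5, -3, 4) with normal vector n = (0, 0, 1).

The plane through P with normal n = (a, b, c) satisfies n·(r - P) = 0,
i.e. ax + by + cz = a·x₀ + b·y₀ + c·z₀.
d = 0·5 + 0·(-3) + 1·4
  = 0 + 0 + 4
  = 4
Equation: z = 4

z = 4


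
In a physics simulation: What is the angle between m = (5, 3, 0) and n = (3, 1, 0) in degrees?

m·n = 5·3 + 3·1 + 0·0 = 15 + 3 + 0 = 18
|m| = √(5² + 3² + 0²) = √34 ≈ 5.831
|n| = √(3² + 1² + 0²) = √10 ≈ 3.162
cos θ = (m·n)/(|m||n|) = 18/(5.831·3.162) ≈ 0.9762
θ = arccos(0.9762) ≈ 12.53°

12.53°


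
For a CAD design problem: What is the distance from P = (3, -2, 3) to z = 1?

distance = |a·x₀ + b·y₀ + c·z₀ - d| / √(a² + b² + c²)
  = |0·3 + 0·(-2) + 1·3 - 1| / √(0² + 0² + 1²)
  = |0 + 0 + 3 - 1| / √(0 + 0 + 1)
  = |2| / √1
  = 2 / 1
  ≈ 2

2


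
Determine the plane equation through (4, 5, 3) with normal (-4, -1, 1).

The plane through P with normal n = (a, b, c) satisfies n·(r - P) = 0,
i.e. ax + by + cz = a·x₀ + b·y₀ + c·z₀.
d = (-4)·4 + (-1)·5 + 1·3
  = -16 - 5 + 3
  = -18
Equation: -4x - y + z = -18

-4x - y + z = -18


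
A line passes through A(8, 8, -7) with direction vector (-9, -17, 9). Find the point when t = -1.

P(t) = A + t·d
  = (8 + (-9)·(-1), 8 + (-17)·(-1), -7 + 9·(-1))
  = (8 + 9, 8 + 17, -7 - 9)
  = (17, 25, -16)

(17, 25, -16)


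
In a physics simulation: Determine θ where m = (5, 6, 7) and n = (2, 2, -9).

m·n = 5·2 + 6·2 + 7·(-9) = 10 + 12 - 63 = -41
|m| = √(5² + 6² + 7²) = √110 ≈ 10.49
|n| = √(2² + 2² + (-9)²) = √89 ≈ 9.434
cos θ = (m·n)/(|m||n|) = -41/(10.49·9.434) ≈ -0.4144
θ = arccos(-0.4144) ≈ 114.5°

114.5°


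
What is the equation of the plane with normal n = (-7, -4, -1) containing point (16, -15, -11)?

The plane through P with normal n = (a, b, c) satisfies n·(r - P) = 0,
i.e. ax + by + cz = a·x₀ + b·y₀ + c·z₀.
d = (-7)·16 + (-4)·(-15) + (-1)·(-11)
  = -112 + 60 + 11
  = -41
Equation: -7x - 4y - z = -41

-7x - 4y - z = -41


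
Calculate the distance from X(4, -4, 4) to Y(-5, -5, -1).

d = √[(x₂-x₁)² + (y₂-y₁)² + (z₂-z₁)²]
  = √[(-9)² + (-1)² + (-5)²]
  = √[81 + 1 + 25]
  = √107
  ≈ 10.34

10.34


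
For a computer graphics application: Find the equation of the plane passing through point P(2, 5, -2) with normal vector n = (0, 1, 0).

The plane through P with normal n = (a, b, c) satisfies n·(r - P) = 0,
i.e. ax + by + cz = a·x₀ + b·y₀ + c·z₀.
d = 0·2 + 1·5 + 0·(-2)
  = 0 + 5 + 0
  = 5
Equation: y = 5

y = 5


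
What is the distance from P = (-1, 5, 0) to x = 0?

distance = |a·x₀ + b·y₀ + c·z₀ - d| / √(a² + b² + c²)
  = |1·(-1) + 0·5 + 0·0 - 0| / √(1² + 0² + 0²)
  = |-1 + 0 + 0 + 0| / √(1 + 0 + 0)
  = |-1| / √1
  = 1 / 1
  ≈ 1

1


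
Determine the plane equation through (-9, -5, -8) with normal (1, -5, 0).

The plane through P with normal n = (a, b, c) satisfies n·(r - P) = 0,
i.e. ax + by + cz = a·x₀ + b·y₀ + c·z₀.
d = 1·(-9) + (-5)·(-5) + 0·(-8)
  = -9 + 25 + 0
  = 16
Equation: x - 5y = 16

x - 5y = 16


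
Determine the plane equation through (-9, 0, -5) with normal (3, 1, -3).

The plane through P with normal n = (a, b, c) satisfies n·(r - P) = 0,
i.e. ax + by + cz = a·x₀ + b·y₀ + c·z₀.
d = 3·(-9) + 1·0 + (-3)·(-5)
  = -27 + 0 + 15
  = -12
Equation: 3x + y - 3z = -12

3x + y - 3z = -12


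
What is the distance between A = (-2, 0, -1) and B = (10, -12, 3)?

d = √[(x₂-x₁)² + (y₂-y₁)² + (z₂-z₁)²]
  = √[12² + (-12)² + 4²]
  = √[144 + 144 + 16]
  = √304
  ≈ 17.44

17.44


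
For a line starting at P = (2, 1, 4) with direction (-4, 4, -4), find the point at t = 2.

P(t) = P + t·d
  = (2 + (-4)·2, 1 + 4·2, 4 + (-4)·2)
  = (2 - 8, 1 + 8, 4 - 8)
  = (-6, 9, -4)

(-6, 9, -4)


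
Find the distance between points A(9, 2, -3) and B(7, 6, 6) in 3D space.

d = √[(x₂-x₁)² + (y₂-y₁)² + (z₂-z₁)²]
  = √[(-2)² + 4² + 9²]
  = √[4 + 16 + 81]
  = √101
  ≈ 10.05

10.05


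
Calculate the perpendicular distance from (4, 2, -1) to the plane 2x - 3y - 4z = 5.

distance = |a·x₀ + b·y₀ + c·z₀ - d| / √(a² + b² + c²)
  = |2·4 + (-3)·2 + (-4)·(-1) - 5| / √(2² + (-3)² + (-4)²)
  = |8 - 6 + 4 - 5| / √(4 + 9 + 16)
  = |1| / √29
  = 1 / 5.385
  ≈ 0.1857

0.1857


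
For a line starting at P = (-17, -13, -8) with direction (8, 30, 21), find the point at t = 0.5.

P(t) = P + t·d
  = (-17 + 8·0.5, -13 + 30·0.5, -8 + 21·0.5)
  = (-17 + 4, -13 + 15, -8 + 10.5)
  = (-13, 2, 2.5)

(-13, 2, 2.5)


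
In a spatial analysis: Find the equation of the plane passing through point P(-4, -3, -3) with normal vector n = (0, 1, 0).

The plane through P with normal n = (a, b, c) satisfies n·(r - P) = 0,
i.e. ax + by + cz = a·x₀ + b·y₀ + c·z₀.
d = 0·(-4) + 1·(-3) + 0·(-3)
  = 0 - 3 + 0
  = -3
Equation: y = -3

y = -3


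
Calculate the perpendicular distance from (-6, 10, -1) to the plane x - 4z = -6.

distance = |a·x₀ + b·y₀ + c·z₀ - d| / √(a² + b² + c²)
  = |1·(-6) + 0·10 + (-4)·(-1) - (-6)| / √(1² + 0² + (-4)²)
  = |-6 + 0 + 4 + 6| / √(1 + 0 + 16)
  = |4| / √17
  = 4 / 4.123
  ≈ 0.9701

0.9701


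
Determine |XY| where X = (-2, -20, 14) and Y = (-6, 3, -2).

d = √[(x₂-x₁)² + (y₂-y₁)² + (z₂-z₁)²]
  = √[(-4)² + 23² + (-16)²]
  = √[16 + 529 + 256]
  = √801
  ≈ 28.3

28.3


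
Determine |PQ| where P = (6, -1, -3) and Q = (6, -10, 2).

d = √[(x₂-x₁)² + (y₂-y₁)² + (z₂-z₁)²]
  = √[0² + (-9)² + 5²]
  = √[0 + 81 + 25]
  = √106
  ≈ 10.3

10.3


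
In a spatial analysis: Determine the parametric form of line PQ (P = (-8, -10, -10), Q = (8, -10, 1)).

Direction vector d = Q - P = (8 + 8, -10 + 10, 1 + 10) = (16, 0, 11)
Parametric form r = P + t·d:
x = -8 + 16t, y = -10, z = -10 + 11t

x = -8 + 16t, y = -10, z = -10 + 11t


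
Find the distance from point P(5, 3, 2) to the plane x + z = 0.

distance = |a·x₀ + b·y₀ + c·z₀ - d| / √(a² + b² + c²)
  = |1·5 + 0·3 + 1·2 - 0| / √(1² + 0² + 1²)
  = |5 + 0 + 2 + 0| / √(1 + 0 + 1)
  = |7| / √2
  = 7 / 1.414
  ≈ 4.95

4.95


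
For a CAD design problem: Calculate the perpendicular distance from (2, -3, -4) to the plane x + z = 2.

distance = |a·x₀ + b·y₀ + c·z₀ - d| / √(a² + b² + c²)
  = |1·2 + 0·(-3) + 1·(-4) - 2| / √(1² + 0² + 1²)
  = |2 + 0 - 4 - 2| / √(1 + 0 + 1)
  = |-4| / √2
  = 4 / 1.414
  ≈ 2.828

2.828


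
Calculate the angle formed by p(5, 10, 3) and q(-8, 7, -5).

p·q = 5·(-8) + 10·7 + 3·(-5) = -40 + 70 - 15 = 15
|p| = √(5² + 10² + 3²) = √134 ≈ 11.58
|q| = √((-8)² + 7² + (-5)²) = √138 ≈ 11.75
cos θ = (p·q)/(|p||q|) = 15/(11.58·11.75) ≈ 0.1103
θ = arccos(0.1103) ≈ 83.67°

83.67°


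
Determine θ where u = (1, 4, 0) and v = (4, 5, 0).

u·v = 1·4 + 4·5 + 0·0 = 4 + 20 + 0 = 24
|u| = √(1² + 4² + 0²) = √17 ≈ 4.123
|v| = √(4² + 5² + 0²) = √41 ≈ 6.403
cos θ = (u·v)/(|u||v|) = 24/(4.123·6.403) ≈ 0.9091
θ = arccos(0.9091) ≈ 24.62°

24.62°


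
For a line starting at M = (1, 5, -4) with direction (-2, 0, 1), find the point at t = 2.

P(t) = M + t·d
  = (1 + (-2)·2, 5 + 0·2, -4 + 1·2)
  = (1 - 4, 5 + 0, -4 + 2)
  = (-3, 5, -2)

(-3, 5, -2)


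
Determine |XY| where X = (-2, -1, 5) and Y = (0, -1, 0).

d = √[(x₂-x₁)² + (y₂-y₁)² + (z₂-z₁)²]
  = √[2² + 0² + (-5)²]
  = √[4 + 0 + 25]
  = √29
  ≈ 5.385

5.385


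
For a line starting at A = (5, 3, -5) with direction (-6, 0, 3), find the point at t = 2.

P(t) = A + t·d
  = (5 + (-6)·2, 3 + 0·2, -5 + 3·2)
  = (5 - 12, 3 + 0, -5 + 6)
  = (-7, 3, 1)

(-7, 3, 1)


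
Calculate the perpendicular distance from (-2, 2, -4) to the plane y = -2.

distance = |a·x₀ + b·y₀ + c·z₀ - d| / √(a² + b² + c²)
  = |0·(-2) + 1·2 + 0·(-4) - (-2)| / √(0² + 1² + 0²)
  = |0 + 2 + 0 + 2| / √(0 + 1 + 0)
  = |4| / √1
  = 4 / 1
  ≈ 4

4


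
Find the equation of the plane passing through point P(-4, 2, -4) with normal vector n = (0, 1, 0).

The plane through P with normal n = (a, b, c) satisfies n·(r - P) = 0,
i.e. ax + by + cz = a·x₀ + b·y₀ + c·z₀.
d = 0·(-4) + 1·2 + 0·(-4)
  = 0 + 2 + 0
  = 2
Equation: y = 2

y = 2


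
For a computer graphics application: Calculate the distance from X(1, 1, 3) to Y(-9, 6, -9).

d = √[(x₂-x₁)² + (y₂-y₁)² + (z₂-z₁)²]
  = √[(-10)² + 5² + (-12)²]
  = √[100 + 25 + 144]
  = √269
  ≈ 16.4

16.4


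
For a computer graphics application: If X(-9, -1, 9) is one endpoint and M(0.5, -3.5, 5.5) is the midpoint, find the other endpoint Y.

Y = 2M - X
  = (2·0.5 - (-9), 2·(-3.5) - (-1), 2·5.5 - 9)
  = (1 + 9, -7 + 1, 11 - 9)
  = (10, -6, 2)

(10, -6, 2)


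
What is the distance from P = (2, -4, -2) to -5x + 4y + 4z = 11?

distance = |a·x₀ + b·y₀ + c·z₀ - d| / √(a² + b² + c²)
  = |(-5)·2 + 4·(-4) + 4·(-2) - 11| / √((-5)² + 4² + 4²)
  = |-10 - 16 - 8 - 11| / √(25 + 16 + 16)
  = |-45| / √57
  = 45 / 7.55
  ≈ 5.96

5.96


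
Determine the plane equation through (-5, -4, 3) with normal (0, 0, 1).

The plane through P with normal n = (a, b, c) satisfies n·(r - P) = 0,
i.e. ax + by + cz = a·x₀ + b·y₀ + c·z₀.
d = 0·(-5) + 0·(-4) + 1·3
  = 0 + 0 + 3
  = 3
Equation: z = 3

z = 3


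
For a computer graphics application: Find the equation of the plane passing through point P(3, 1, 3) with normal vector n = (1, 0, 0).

The plane through P with normal n = (a, b, c) satisfies n·(r - P) = 0,
i.e. ax + by + cz = a·x₀ + b·y₀ + c·z₀.
d = 1·3 + 0·1 + 0·3
  = 3 + 0 + 0
  = 3
Equation: x = 3

x = 3


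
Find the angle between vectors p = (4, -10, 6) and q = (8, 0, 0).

p·q = 4·8 + (-10)·0 + 6·0 = 32 + 0 + 0 = 32
|p| = √(4² + (-10)² + 6²) = √152 ≈ 12.33
|q| = √(8² + 0² + 0²) = √64 ≈ 8
cos θ = (p·q)/(|p||q|) = 32/(12.33·8) ≈ 0.3244
θ = arccos(0.3244) ≈ 71.07°

71.07°


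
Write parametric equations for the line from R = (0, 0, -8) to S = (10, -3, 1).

Direction vector d = S - R = (10 + 0, -3 + 0, 1 + 8) = (10, -3, 9)
Parametric form r = R + t·d:
x = 0 + 10t, y = 0 - 3t, z = -8 + 9t

x = 0 + 10t, y = 0 - 3t, z = -8 + 9t


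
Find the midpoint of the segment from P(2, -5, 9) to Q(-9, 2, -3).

M = ((x₁+x₂)/2, (y₁+y₂)/2, (z₁+z₂)/2)
  = ((2 - 9)/2, (-5 + 2)/2, (9 - 3)/2)
  = (-7/2, -3/2, 6/2)
  = (-3.5, -1.5, 3)

(-3.5, -1.5, 3)


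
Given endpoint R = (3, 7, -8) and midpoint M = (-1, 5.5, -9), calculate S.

S = 2M - R
  = (2·(-1) - 3, 2·5.5 - 7, 2·(-9) - (-8))
  = (-2 - 3, 11 - 7, -18 + 8)
  = (-5, 4, -10)

(-5, 4, -10)


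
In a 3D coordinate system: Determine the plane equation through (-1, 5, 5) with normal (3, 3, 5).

The plane through P with normal n = (a, b, c) satisfies n·(r - P) = 0,
i.e. ax + by + cz = a·x₀ + b·y₀ + c·z₀.
d = 3·(-1) + 3·5 + 5·5
  = -3 + 15 + 25
  = 37
Equation: 3x + 3y + 5z = 37

3x + 3y + 5z = 37


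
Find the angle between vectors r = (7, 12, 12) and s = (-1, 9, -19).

r·s = 7·(-1) + 12·9 + 12·(-19) = -7 + 108 - 228 = -127
|r| = √(7² + 12² + 12²) = √337 ≈ 18.36
|s| = √((-1)² + 9² + (-19)²) = √443 ≈ 21.05
cos θ = (r·s)/(|r||s|) = -127/(18.36·21.05) ≈ -0.3287
θ = arccos(-0.3287) ≈ 109.2°

109.2°


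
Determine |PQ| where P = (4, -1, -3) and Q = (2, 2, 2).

d = √[(x₂-x₁)² + (y₂-y₁)² + (z₂-z₁)²]
  = √[(-2)² + 3² + 5²]
  = √[4 + 9 + 25]
  = √38
  ≈ 6.164

6.164


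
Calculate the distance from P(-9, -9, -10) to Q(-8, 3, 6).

d = √[(x₂-x₁)² + (y₂-y₁)² + (z₂-z₁)²]
  = √[1² + 12² + 16²]
  = √[1 + 144 + 256]
  = √401
  ≈ 20.02

20.02


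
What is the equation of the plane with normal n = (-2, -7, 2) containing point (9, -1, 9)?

The plane through P with normal n = (a, b, c) satisfies n·(r - P) = 0,
i.e. ax + by + cz = a·x₀ + b·y₀ + c·z₀.
d = (-2)·9 + (-7)·(-1) + 2·9
  = -18 + 7 + 18
  = 7
Equation: -2x - 7y + 2z = 7

-2x - 7y + 2z = 7


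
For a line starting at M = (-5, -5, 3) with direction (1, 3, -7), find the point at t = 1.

P(t) = M + t·d
  = (-5 + 1·1, -5 + 3·1, 3 + (-7)·1)
  = (-5 + 1, -5 + 3, 3 - 7)
  = (-4, -2, -4)

(-4, -2, -4)


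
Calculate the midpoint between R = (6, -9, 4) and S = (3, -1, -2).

M = ((x₁+x₂)/2, (y₁+y₂)/2, (z₁+z₂)/2)
  = ((6 + 3)/2, (-9 - 1)/2, (4 - 2)/2)
  = (9/2, -10/2, 2/2)
  = (4.5, -5, 1)

(4.5, -5, 1)


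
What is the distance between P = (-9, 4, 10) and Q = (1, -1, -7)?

d = √[(x₂-x₁)² + (y₂-y₁)² + (z₂-z₁)²]
  = √[10² + (-5)² + (-17)²]
  = √[100 + 25 + 289]
  = √414
  ≈ 20.35

20.35


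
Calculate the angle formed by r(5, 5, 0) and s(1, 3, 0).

r·s = 5·1 + 5·3 + 0·0 = 5 + 15 + 0 = 20
|r| = √(5² + 5² + 0²) = √50 ≈ 7.071
|s| = √(1² + 3² + 0²) = √10 ≈ 3.162
cos θ = (r·s)/(|r||s|) = 20/(7.071·3.162) ≈ 0.8944
θ = arccos(0.8944) ≈ 26.57°

26.57°


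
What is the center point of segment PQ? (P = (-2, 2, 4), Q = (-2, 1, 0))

M = ((x₁+x₂)/2, (y₁+y₂)/2, (z₁+z₂)/2)
  = ((-2 - 2)/2, (2 + 1)/2, (4 + 0)/2)
  = (-4/2, 3/2, 4/2)
  = (-2, 1.5, 2)

(-2, 1.5, 2)


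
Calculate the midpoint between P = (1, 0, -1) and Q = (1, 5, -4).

M = ((x₁+x₂)/2, (y₁+y₂)/2, (z₁+z₂)/2)
  = ((1 + 1)/2, (0 + 5)/2, (-1 - 4)/2)
  = (2/2, 5/2, -5/2)
  = (1, 2.5, -2.5)

(1, 2.5, -2.5)


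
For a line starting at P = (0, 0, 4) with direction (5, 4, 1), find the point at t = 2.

P(t) = P + t·d
  = (0 + 5·2, 0 + 4·2, 4 + 1·2)
  = (0 + 10, 0 + 8, 4 + 2)
  = (10, 8, 6)

(10, 8, 6)


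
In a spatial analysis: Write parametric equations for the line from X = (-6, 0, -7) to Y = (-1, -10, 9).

Direction vector d = Y - X = (-1 + 6, -10 + 0, 9 + 7) = (5, -10, 16)
Parametric form r = X + t·d:
x = -6 + 5t, y = 0 - 10t, z = -7 + 16t

x = -6 + 5t, y = 0 - 10t, z = -7 + 16t


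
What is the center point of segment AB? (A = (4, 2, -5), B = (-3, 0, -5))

M = ((x₁+x₂)/2, (y₁+y₂)/2, (z₁+z₂)/2)
  = ((4 - 3)/2, (2 + 0)/2, (-5 - 5)/2)
  = (1/2, 2/2, -10/2)
  = (0.5, 1, -5)

(0.5, 1, -5)


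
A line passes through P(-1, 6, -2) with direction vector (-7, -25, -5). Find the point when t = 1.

P(t) = P + t·d
  = (-1 + (-7)·1, 6 + (-25)·1, -2 + (-5)·1)
  = (-1 - 7, 6 - 25, -2 - 5)
  = (-8, -19, -7)

(-8, -19, -7)


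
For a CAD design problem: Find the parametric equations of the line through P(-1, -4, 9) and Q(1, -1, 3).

Direction vector d = Q - P = (1 + 1, -1 + 4, 3 - 9) = (2, 3, -6)
Parametric form r = P + t·d:
x = -1 + 2t, y = -4 + 3t, z = 9 - 6t

x = -1 + 2t, y = -4 + 3t, z = 9 - 6t


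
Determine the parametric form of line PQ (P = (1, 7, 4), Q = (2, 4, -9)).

Direction vector d = Q - P = (2 - 1, 4 - 7, -9 - 4) = (1, -3, -13)
Parametric form r = P + t·d:
x = 1 + t, y = 7 - 3t, z = 4 - 13t

x = 1 + t, y = 7 - 3t, z = 4 - 13t


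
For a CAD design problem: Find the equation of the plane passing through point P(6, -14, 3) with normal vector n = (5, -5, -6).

The plane through P with normal n = (a, b, c) satisfies n·(r - P) = 0,
i.e. ax + by + cz = a·x₀ + b·y₀ + c·z₀.
d = 5·6 + (-5)·(-14) + (-6)·3
  = 30 + 70 - 18
  = 82
Equation: 5x - 5y - 6z = 82

5x - 5y - 6z = 82


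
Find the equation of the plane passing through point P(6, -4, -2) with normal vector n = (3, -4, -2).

The plane through P with normal n = (a, b, c) satisfies n·(r - P) = 0,
i.e. ax + by + cz = a·x₀ + b·y₀ + c·z₀.
d = 3·6 + (-4)·(-4) + (-2)·(-2)
  = 18 + 16 + 4
  = 38
Equation: 3x - 4y - 2z = 38

3x - 4y - 2z = 38


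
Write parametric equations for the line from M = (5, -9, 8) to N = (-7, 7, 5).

Direction vector d = N - M = (-7 - 5, 7 + 9, 5 - 8) = (-12, 16, -3)
Parametric form r = M + t·d:
x = 5 - 12t, y = -9 + 16t, z = 8 - 3t

x = 5 - 12t, y = -9 + 16t, z = 8 - 3t


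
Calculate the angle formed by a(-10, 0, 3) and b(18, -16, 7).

a·b = (-10)·18 + 0·(-16) + 3·7 = -180 + 0 + 21 = -159
|a| = √((-10)² + 0² + 3²) = √109 ≈ 10.44
|b| = √(18² + (-16)² + 7²) = √629 ≈ 25.08
cos θ = (a·b)/(|a||b|) = -159/(10.44·25.08) ≈ -0.6072
θ = arccos(-0.6072) ≈ 127.4°

127.4°


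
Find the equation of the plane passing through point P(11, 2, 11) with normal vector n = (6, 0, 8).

The plane through P with normal n = (a, b, c) satisfies n·(r - P) = 0,
i.e. ax + by + cz = a·x₀ + b·y₀ + c·z₀.
d = 6·11 + 0·2 + 8·11
  = 66 + 0 + 88
  = 154
Equation: 6x + 8z = 154

6x + 8z = 154


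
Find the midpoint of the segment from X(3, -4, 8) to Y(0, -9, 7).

M = ((x₁+x₂)/2, (y₁+y₂)/2, (z₁+z₂)/2)
  = ((3 + 0)/2, (-4 - 9)/2, (8 + 7)/2)
  = (3/2, -13/2, 15/2)
  = (1.5, -6.5, 7.5)

(1.5, -6.5, 7.5)


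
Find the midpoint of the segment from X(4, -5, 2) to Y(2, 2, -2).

M = ((x₁+x₂)/2, (y₁+y₂)/2, (z₁+z₂)/2)
  = ((4 + 2)/2, (-5 + 2)/2, (2 - 2)/2)
  = (6/2, -3/2, 0/2)
  = (3, -1.5, 0)

(3, -1.5, 0)


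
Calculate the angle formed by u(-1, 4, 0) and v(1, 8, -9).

u·v = (-1)·1 + 4·8 + 0·(-9) = -1 + 32 + 0 = 31
|u| = √((-1)² + 4² + 0²) = √17 ≈ 4.123
|v| = √(1² + 8² + (-9)²) = √146 ≈ 12.08
cos θ = (u·v)/(|u||v|) = 31/(4.123·12.08) ≈ 0.6222
θ = arccos(0.6222) ≈ 51.52°

51.52°


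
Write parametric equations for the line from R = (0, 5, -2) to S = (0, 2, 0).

Direction vector d = S - R = (0 + 0, 2 - 5, 0 + 2) = (0, -3, 2)
Parametric form r = R + t·d:
x = 0, y = 5 - 3t, z = -2 + 2t

x = 0, y = 5 - 3t, z = -2 + 2t


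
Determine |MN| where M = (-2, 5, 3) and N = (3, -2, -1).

d = √[(x₂-x₁)² + (y₂-y₁)² + (z₂-z₁)²]
  = √[5² + (-7)² + (-4)²]
  = √[25 + 49 + 16]
  = √90
  ≈ 9.487

9.487


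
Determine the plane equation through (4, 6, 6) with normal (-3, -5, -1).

The plane through P with normal n = (a, b, c) satisfies n·(r - P) = 0,
i.e. ax + by + cz = a·x₀ + b·y₀ + c·z₀.
d = (-3)·4 + (-5)·6 + (-1)·6
  = -12 - 30 - 6
  = -48
Equation: -3x - 5y - z = -48

-3x - 5y - z = -48


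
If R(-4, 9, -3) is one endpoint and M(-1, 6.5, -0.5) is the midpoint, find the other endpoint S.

S = 2M - R
  = (2·(-1) - (-4), 2·6.5 - 9, 2·(-0.5) - (-3))
  = (-2 + 4, 13 - 9, -1 + 3)
  = (2, 4, 2)

(2, 4, 2)


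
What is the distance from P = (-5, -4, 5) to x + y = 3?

distance = |a·x₀ + b·y₀ + c·z₀ - d| / √(a² + b² + c²)
  = |1·(-5) + 1·(-4) + 0·5 - 3| / √(1² + 1² + 0²)
  = |-5 - 4 + 0 - 3| / √(1 + 1 + 0)
  = |-12| / √2
  = 12 / 1.414
  ≈ 8.485

8.485


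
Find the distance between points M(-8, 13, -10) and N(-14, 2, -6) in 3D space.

d = √[(x₂-x₁)² + (y₂-y₁)² + (z₂-z₁)²]
  = √[(-6)² + (-11)² + 4²]
  = √[36 + 121 + 16]
  = √173
  ≈ 13.15

13.15


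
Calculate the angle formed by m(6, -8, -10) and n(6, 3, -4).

m·n = 6·6 + (-8)·3 + (-10)·(-4) = 36 - 24 + 40 = 52
|m| = √(6² + (-8)² + (-10)²) = √200 ≈ 14.14
|n| = √(6² + 3² + (-4)²) = √61 ≈ 7.81
cos θ = (m·n)/(|m||n|) = 52/(14.14·7.81) ≈ 0.4708
θ = arccos(0.4708) ≈ 61.91°

61.91°


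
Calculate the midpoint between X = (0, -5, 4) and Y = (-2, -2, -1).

M = ((x₁+x₂)/2, (y₁+y₂)/2, (z₁+z₂)/2)
  = ((0 - 2)/2, (-5 - 2)/2, (4 - 1)/2)
  = (-2/2, -7/2, 3/2)
  = (-1, -3.5, 1.5)

(-1, -3.5, 1.5)


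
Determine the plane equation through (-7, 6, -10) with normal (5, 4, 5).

The plane through P with normal n = (a, b, c) satisfies n·(r - P) = 0,
i.e. ax + by + cz = a·x₀ + b·y₀ + c·z₀.
d = 5·(-7) + 4·6 + 5·(-10)
  = -35 + 24 - 50
  = -61
Equation: 5x + 4y + 5z = -61

5x + 4y + 5z = -61


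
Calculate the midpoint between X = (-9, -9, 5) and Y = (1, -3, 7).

M = ((x₁+x₂)/2, (y₁+y₂)/2, (z₁+z₂)/2)
  = ((-9 + 1)/2, (-9 - 3)/2, (5 + 7)/2)
  = (-8/2, -12/2, 12/2)
  = (-4, -6, 6)

(-4, -6, 6)


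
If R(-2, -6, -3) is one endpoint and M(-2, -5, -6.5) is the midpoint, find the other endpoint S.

S = 2M - R
  = (2·(-2) - (-2), 2·(-5) - (-6), 2·(-6.5) - (-3))
  = (-4 + 2, -10 + 6, -13 + 3)
  = (-2, -4, -10)

(-2, -4, -10)


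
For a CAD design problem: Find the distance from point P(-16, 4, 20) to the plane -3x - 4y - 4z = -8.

distance = |a·x₀ + b·y₀ + c·z₀ - d| / √(a² + b² + c²)
  = |(-3)·(-16) + (-4)·4 + (-4)·20 - (-8)| / √((-3)² + (-4)² + (-4)²)
  = |48 - 16 - 80 + 8| / √(9 + 16 + 16)
  = |-40| / √41
  = 40 / 6.403
  ≈ 6.247

6.247


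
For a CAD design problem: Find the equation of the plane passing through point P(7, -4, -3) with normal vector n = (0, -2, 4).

The plane through P with normal n = (a, b, c) satisfies n·(r - P) = 0,
i.e. ax + by + cz = a·x₀ + b·y₀ + c·z₀.
d = 0·7 + (-2)·(-4) + 4·(-3)
  = 0 + 8 - 12
  = -4
Equation: -2y + 4z = -4

-2y + 4z = -4


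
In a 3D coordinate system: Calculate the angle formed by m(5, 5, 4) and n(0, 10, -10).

m·n = 5·0 + 5·10 + 4·(-10) = 0 + 50 - 40 = 10
|m| = √(5² + 5² + 4²) = √66 ≈ 8.124
|n| = √(0² + 10² + (-10)²) = √200 ≈ 14.14
cos θ = (m·n)/(|m||n|) = 10/(8.124·14.14) ≈ 0.08704
θ = arccos(0.08704) ≈ 85.01°

85.01°


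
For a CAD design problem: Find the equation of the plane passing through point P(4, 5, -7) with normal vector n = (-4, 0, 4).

The plane through P with normal n = (a, b, c) satisfies n·(r - P) = 0,
i.e. ax + by + cz = a·x₀ + b·y₀ + c·z₀.
d = (-4)·4 + 0·5 + 4·(-7)
  = -16 + 0 - 28
  = -44
Equation: -4x + 4z = -44

-4x + 4z = -44


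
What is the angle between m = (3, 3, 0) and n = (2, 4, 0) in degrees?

m·n = 3·2 + 3·4 + 0·0 = 6 + 12 + 0 = 18
|m| = √(3² + 3² + 0²) = √18 ≈ 4.243
|n| = √(2² + 4² + 0²) = √20 ≈ 4.472
cos θ = (m·n)/(|m||n|) = 18/(4.243·4.472) ≈ 0.9487
θ = arccos(0.9487) ≈ 18.43°

18.43°


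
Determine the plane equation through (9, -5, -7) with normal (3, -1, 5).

The plane through P with normal n = (a, b, c) satisfies n·(r - P) = 0,
i.e. ax + by + cz = a·x₀ + b·y₀ + c·z₀.
d = 3·9 + (-1)·(-5) + 5·(-7)
  = 27 + 5 - 35
  = -3
Equation: 3x - y + 5z = -3

3x - y + 5z = -3


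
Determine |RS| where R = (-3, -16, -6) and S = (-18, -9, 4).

d = √[(x₂-x₁)² + (y₂-y₁)² + (z₂-z₁)²]
  = √[(-15)² + 7² + 10²]
  = √[225 + 49 + 100]
  = √374
  ≈ 19.34

19.34


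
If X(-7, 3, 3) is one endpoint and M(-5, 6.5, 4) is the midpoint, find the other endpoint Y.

Y = 2M - X
  = (2·(-5) - (-7), 2·6.5 - 3, 2·4 - 3)
  = (-10 + 7, 13 - 3, 8 - 3)
  = (-3, 10, 5)

(-3, 10, 5)


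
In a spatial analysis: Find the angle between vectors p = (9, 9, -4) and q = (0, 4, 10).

p·q = 9·0 + 9·4 + (-4)·10 = 0 + 36 - 40 = -4
|p| = √(9² + 9² + (-4)²) = √178 ≈ 13.34
|q| = √(0² + 4² + 10²) = √116 ≈ 10.77
cos θ = (p·q)/(|p||q|) = -4/(13.34·10.77) ≈ -0.02784
θ = arccos(-0.02784) ≈ 91.6°

91.6°


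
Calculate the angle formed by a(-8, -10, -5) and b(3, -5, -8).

a·b = (-8)·3 + (-10)·(-5) + (-5)·(-8) = -24 + 50 + 40 = 66
|a| = √((-8)² + (-10)² + (-5)²) = √189 ≈ 13.75
|b| = √(3² + (-5)² + (-8)²) = √98 ≈ 9.899
cos θ = (a·b)/(|a||b|) = 66/(13.75·9.899) ≈ 0.485
θ = arccos(0.485) ≈ 60.99°

60.99°


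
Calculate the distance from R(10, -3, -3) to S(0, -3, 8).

d = √[(x₂-x₁)² + (y₂-y₁)² + (z₂-z₁)²]
  = √[(-10)² + 0² + 11²]
  = √[100 + 0 + 121]
  = √221
  ≈ 14.87

14.87


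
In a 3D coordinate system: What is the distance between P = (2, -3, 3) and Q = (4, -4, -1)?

d = √[(x₂-x₁)² + (y₂-y₁)² + (z₂-z₁)²]
  = √[2² + (-1)² + (-4)²]
  = √[4 + 1 + 16]
  = √21
  ≈ 4.583

4.583


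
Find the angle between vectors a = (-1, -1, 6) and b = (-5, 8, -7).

a·b = (-1)·(-5) + (-1)·8 + 6·(-7) = 5 - 8 - 42 = -45
|a| = √((-1)² + (-1)² + 6²) = √38 ≈ 6.164
|b| = √((-5)² + 8² + (-7)²) = √138 ≈ 11.75
cos θ = (a·b)/(|a||b|) = -45/(6.164·11.75) ≈ -0.6214
θ = arccos(-0.6214) ≈ 128.4°

128.4°


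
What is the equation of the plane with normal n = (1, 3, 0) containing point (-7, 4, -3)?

The plane through P with normal n = (a, b, c) satisfies n·(r - P) = 0,
i.e. ax + by + cz = a·x₀ + b·y₀ + c·z₀.
d = 1·(-7) + 3·4 + 0·(-3)
  = -7 + 12 + 0
  = 5
Equation: x + 3y = 5

x + 3y = 5


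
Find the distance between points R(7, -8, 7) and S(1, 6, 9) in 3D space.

d = √[(x₂-x₁)² + (y₂-y₁)² + (z₂-z₁)²]
  = √[(-6)² + 14² + 2²]
  = √[36 + 196 + 4]
  = √236
  ≈ 15.36

15.36


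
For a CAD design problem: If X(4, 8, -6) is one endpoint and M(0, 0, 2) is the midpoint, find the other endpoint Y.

Y = 2M - X
  = (2·0 - 4, 2·0 - 8, 2·2 - (-6))
  = (0 - 4, 0 - 8, 4 + 6)
  = (-4, -8, 10)

(-4, -8, 10)


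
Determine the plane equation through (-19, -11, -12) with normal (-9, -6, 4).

The plane through P with normal n = (a, b, c) satisfies n·(r - P) = 0,
i.e. ax + by + cz = a·x₀ + b·y₀ + c·z₀.
d = (-9)·(-19) + (-6)·(-11) + 4·(-12)
  = 171 + 66 - 48
  = 189
Equation: -9x - 6y + 4z = 189

-9x - 6y + 4z = 189


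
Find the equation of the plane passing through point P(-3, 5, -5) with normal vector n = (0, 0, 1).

The plane through P with normal n = (a, b, c) satisfies n·(r - P) = 0,
i.e. ax + by + cz = a·x₀ + b·y₀ + c·z₀.
d = 0·(-3) + 0·5 + 1·(-5)
  = 0 + 0 - 5
  = -5
Equation: z = -5

z = -5


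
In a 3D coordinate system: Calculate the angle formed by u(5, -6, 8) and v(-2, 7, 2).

u·v = 5·(-2) + (-6)·7 + 8·2 = -10 - 42 + 16 = -36
|u| = √(5² + (-6)² + 8²) = √125 ≈ 11.18
|v| = √((-2)² + 7² + 2²) = √57 ≈ 7.55
cos θ = (u·v)/(|u||v|) = -36/(11.18·7.55) ≈ -0.4265
θ = arccos(-0.4265) ≈ 115.2°

115.2°


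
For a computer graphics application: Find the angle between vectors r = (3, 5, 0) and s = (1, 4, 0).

r·s = 3·1 + 5·4 + 0·0 = 3 + 20 + 0 = 23
|r| = √(3² + 5² + 0²) = √34 ≈ 5.831
|s| = √(1² + 4² + 0²) = √17 ≈ 4.123
cos θ = (r·s)/(|r||s|) = 23/(5.831·4.123) ≈ 0.9567
θ = arccos(0.9567) ≈ 16.93°

16.93°


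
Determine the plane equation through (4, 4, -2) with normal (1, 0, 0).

The plane through P with normal n = (a, b, c) satisfies n·(r - P) = 0,
i.e. ax + by + cz = a·x₀ + b·y₀ + c·z₀.
d = 1·4 + 0·4 + 0·(-2)
  = 4 + 0 + 0
  = 4
Equation: x = 4

x = 4


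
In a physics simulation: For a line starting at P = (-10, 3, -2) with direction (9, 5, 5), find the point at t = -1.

P(t) = P + t·d
  = (-10 + 9·(-1), 3 + 5·(-1), -2 + 5·(-1))
  = (-10 - 9, 3 - 5, -2 - 5)
  = (-19, -2, -7)

(-19, -2, -7)


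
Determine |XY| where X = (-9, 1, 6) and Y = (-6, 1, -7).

d = √[(x₂-x₁)² + (y₂-y₁)² + (z₂-z₁)²]
  = √[3² + 0² + (-13)²]
  = √[9 + 0 + 169]
  = √178
  ≈ 13.34

13.34


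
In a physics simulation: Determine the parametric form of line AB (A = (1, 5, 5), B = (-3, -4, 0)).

Direction vector d = B - A = (-3 - 1, -4 - 5, 0 - 5) = (-4, -9, -5)
Parametric form r = A + t·d:
x = 1 - 4t, y = 5 - 9t, z = 5 - 5t

x = 1 - 4t, y = 5 - 9t, z = 5 - 5t


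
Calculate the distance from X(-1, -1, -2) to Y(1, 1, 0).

d = √[(x₂-x₁)² + (y₂-y₁)² + (z₂-z₁)²]
  = √[2² + 2² + 2²]
  = √[4 + 4 + 4]
  = √12
  ≈ 3.464

3.464


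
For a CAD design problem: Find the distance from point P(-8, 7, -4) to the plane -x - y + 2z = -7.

distance = |a·x₀ + b·y₀ + c·z₀ - d| / √(a² + b² + c²)
  = |(-1)·(-8) + (-1)·7 + 2·(-4) - (-7)| / √((-1)² + (-1)² + 2²)
  = |8 - 7 - 8 + 7| / √(1 + 1 + 4)
  = |0| / √6
  = 0 / 2.449
  ≈ 0

0


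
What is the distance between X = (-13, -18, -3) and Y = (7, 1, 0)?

d = √[(x₂-x₁)² + (y₂-y₁)² + (z₂-z₁)²]
  = √[20² + 19² + 3²]
  = √[400 + 361 + 9]
  = √770
  ≈ 27.75

27.75


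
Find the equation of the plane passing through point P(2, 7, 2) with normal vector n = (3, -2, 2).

The plane through P with normal n = (a, b, c) satisfies n·(r - P) = 0,
i.e. ax + by + cz = a·x₀ + b·y₀ + c·z₀.
d = 3·2 + (-2)·7 + 2·2
  = 6 - 14 + 4
  = -4
Equation: 3x - 2y + 2z = -4

3x - 2y + 2z = -4


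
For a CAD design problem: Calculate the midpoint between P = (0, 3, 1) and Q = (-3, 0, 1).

M = ((x₁+x₂)/2, (y₁+y₂)/2, (z₁+z₂)/2)
  = ((0 - 3)/2, (3 + 0)/2, (1 + 1)/2)
  = (-3/2, 3/2, 2/2)
  = (-1.5, 1.5, 1)

(-1.5, 1.5, 1)


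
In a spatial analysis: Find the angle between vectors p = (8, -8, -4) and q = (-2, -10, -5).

p·q = 8·(-2) + (-8)·(-10) + (-4)·(-5) = -16 + 80 + 20 = 84
|p| = √(8² + (-8)² + (-4)²) = √144 ≈ 12
|q| = √((-2)² + (-10)² + (-5)²) = √129 ≈ 11.36
cos θ = (p·q)/(|p||q|) = 84/(12·11.36) ≈ 0.6163
θ = arccos(0.6163) ≈ 51.95°

51.95°


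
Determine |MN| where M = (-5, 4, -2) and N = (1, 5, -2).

d = √[(x₂-x₁)² + (y₂-y₁)² + (z₂-z₁)²]
  = √[6² + 1² + 0²]
  = √[36 + 1 + 0]
  = √37
  ≈ 6.083

6.083


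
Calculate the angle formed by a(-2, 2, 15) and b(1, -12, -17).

a·b = (-2)·1 + 2·(-12) + 15·(-17) = -2 - 24 - 255 = -281
|a| = √((-2)² + 2² + 15²) = √233 ≈ 15.26
|b| = √(1² + (-12)² + (-17)²) = √434 ≈ 20.83
cos θ = (a·b)/(|a||b|) = -281/(15.26·20.83) ≈ -0.8837
θ = arccos(-0.8837) ≈ 152.1°

152.1°
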